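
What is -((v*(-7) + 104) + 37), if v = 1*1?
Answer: -134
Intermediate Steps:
v = 1
-((v*(-7) + 104) + 37) = -((1*(-7) + 104) + 37) = -((-7 + 104) + 37) = -(97 + 37) = -1*134 = -134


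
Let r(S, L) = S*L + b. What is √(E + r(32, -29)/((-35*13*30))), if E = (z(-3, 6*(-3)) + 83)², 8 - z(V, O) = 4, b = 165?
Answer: √1151253402/390 ≈ 87.000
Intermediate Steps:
r(S, L) = 165 + L*S (r(S, L) = S*L + 165 = L*S + 165 = 165 + L*S)
z(V, O) = 4 (z(V, O) = 8 - 1*4 = 8 - 4 = 4)
E = 7569 (E = (4 + 83)² = 87² = 7569)
√(E + r(32, -29)/((-35*13*30))) = √(7569 + (165 - 29*32)/((-35*13*30))) = √(7569 + (165 - 928)/((-455*30))) = √(7569 - 763/(-13650)) = √(7569 - 763*(-1/13650)) = √(7569 + 109/1950) = √(14759659/1950) = √1151253402/390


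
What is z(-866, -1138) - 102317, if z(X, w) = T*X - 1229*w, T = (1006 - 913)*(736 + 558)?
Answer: -102919887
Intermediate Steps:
T = 120342 (T = 93*1294 = 120342)
z(X, w) = -1229*w + 120342*X (z(X, w) = 120342*X - 1229*w = -1229*w + 120342*X)
z(-866, -1138) - 102317 = (-1229*(-1138) + 120342*(-866)) - 102317 = (1398602 - 104216172) - 102317 = -102817570 - 102317 = -102919887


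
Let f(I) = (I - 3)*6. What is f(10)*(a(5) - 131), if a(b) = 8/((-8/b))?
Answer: -5712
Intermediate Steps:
f(I) = -18 + 6*I (f(I) = (-3 + I)*6 = -18 + 6*I)
a(b) = -b (a(b) = 8*(-b/8) = -b)
f(10)*(a(5) - 131) = (-18 + 6*10)*(-1*5 - 131) = (-18 + 60)*(-5 - 131) = 42*(-136) = -5712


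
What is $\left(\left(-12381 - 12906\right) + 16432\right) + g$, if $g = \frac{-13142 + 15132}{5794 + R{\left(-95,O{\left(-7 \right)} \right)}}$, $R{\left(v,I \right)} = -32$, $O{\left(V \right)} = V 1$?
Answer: $- \frac{25510260}{2881} \approx -8854.7$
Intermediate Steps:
$O{\left(V \right)} = V$
$g = \frac{995}{2881}$ ($g = \frac{-13142 + 15132}{5794 - 32} = \frac{1990}{5762} = 1990 \cdot \frac{1}{5762} = \frac{995}{2881} \approx 0.34537$)
$\left(\left(-12381 - 12906\right) + 16432\right) + g = \left(\left(-12381 - 12906\right) + 16432\right) + \frac{995}{2881} = \left(-25287 + 16432\right) + \frac{995}{2881} = -8855 + \frac{995}{2881} = - \frac{25510260}{2881}$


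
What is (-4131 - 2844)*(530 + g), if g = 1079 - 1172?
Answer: -3048075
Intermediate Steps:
g = -93
(-4131 - 2844)*(530 + g) = (-4131 - 2844)*(530 - 93) = -6975*437 = -3048075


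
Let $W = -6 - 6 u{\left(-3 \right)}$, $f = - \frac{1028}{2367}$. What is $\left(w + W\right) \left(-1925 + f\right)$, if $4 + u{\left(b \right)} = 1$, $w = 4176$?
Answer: $- \frac{6362274188}{789} \approx -8.0637 \cdot 10^{6}$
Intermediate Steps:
$u{\left(b \right)} = -3$ ($u{\left(b \right)} = -4 + 1 = -3$)
$f = - \frac{1028}{2367}$ ($f = \left(-1028\right) \frac{1}{2367} = - \frac{1028}{2367} \approx -0.43431$)
$W = 12$ ($W = -6 - -18 = -6 + 18 = 12$)
$\left(w + W\right) \left(-1925 + f\right) = \left(4176 + 12\right) \left(-1925 - \frac{1028}{2367}\right) = 4188 \left(- \frac{4557503}{2367}\right) = - \frac{6362274188}{789}$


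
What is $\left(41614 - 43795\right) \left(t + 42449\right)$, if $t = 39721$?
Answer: $-179212770$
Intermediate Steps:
$\left(41614 - 43795\right) \left(t + 42449\right) = \left(41614 - 43795\right) \left(39721 + 42449\right) = \left(-2181\right) 82170 = -179212770$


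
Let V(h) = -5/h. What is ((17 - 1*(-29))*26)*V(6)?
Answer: -2990/3 ≈ -996.67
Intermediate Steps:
((17 - 1*(-29))*26)*V(6) = ((17 - 1*(-29))*26)*(-5/6) = ((17 + 29)*26)*(-5*⅙) = (46*26)*(-⅚) = 1196*(-⅚) = -2990/3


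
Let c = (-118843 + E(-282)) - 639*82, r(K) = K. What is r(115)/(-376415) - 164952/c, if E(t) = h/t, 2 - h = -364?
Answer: 48622059469/50492232817 ≈ 0.96296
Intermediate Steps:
h = 366 (h = 2 - 1*(-364) = 2 + 364 = 366)
E(t) = 366/t
c = -8048388/47 (c = (-118843 + 366/(-282)) - 639*82 = (-118843 + 366*(-1/282)) - 52398 = (-118843 - 61/47) - 52398 = -5585682/47 - 52398 = -8048388/47 ≈ -1.7124e+5)
r(115)/(-376415) - 164952/c = 115/(-376415) - 164952/(-8048388/47) = 115*(-1/376415) - 164952*(-47/8048388) = -23/75283 + 646062/670699 = 48622059469/50492232817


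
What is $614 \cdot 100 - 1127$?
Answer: $60273$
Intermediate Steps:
$614 \cdot 100 - 1127 = 61400 - 1127 = 60273$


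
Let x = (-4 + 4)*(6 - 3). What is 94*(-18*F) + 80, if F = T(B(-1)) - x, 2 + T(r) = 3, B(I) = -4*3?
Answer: -1612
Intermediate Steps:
B(I) = -12
T(r) = 1 (T(r) = -2 + 3 = 1)
x = 0 (x = 0*3 = 0)
F = 1 (F = 1 - 1*0 = 1 + 0 = 1)
94*(-18*F) + 80 = 94*(-18*1) + 80 = 94*(-18) + 80 = -1692 + 80 = -1612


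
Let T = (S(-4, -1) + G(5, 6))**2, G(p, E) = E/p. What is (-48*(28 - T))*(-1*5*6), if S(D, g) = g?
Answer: 201312/5 ≈ 40262.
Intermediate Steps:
T = 1/25 (T = (-1 + 6/5)**2 = (1/5)**2 = 1/25 ≈ 0.040000)
(-48*(28 - T))*(-1*5*6) = (-48*(28 - 1*1/25))*(-1*5*6) = (-48*(28 - 1/25))*(-5*6) = -48*699/25*(-30) = -33552/25*(-30) = 201312/5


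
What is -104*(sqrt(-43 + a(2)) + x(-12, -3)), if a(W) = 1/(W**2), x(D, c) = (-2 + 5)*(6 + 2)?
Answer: -2496 - 156*I*sqrt(19) ≈ -2496.0 - 679.99*I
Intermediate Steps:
x(D, c) = 24 (x(D, c) = 3*8 = 24)
a(W) = W**(-2)
-104*(sqrt(-43 + a(2)) + x(-12, -3)) = -104*(sqrt(-43 + 2**(-2)) + 24) = -104*(sqrt(-43 + 1/4) + 24) = -104*(sqrt(-171/4) + 24) = -104*(3*I*sqrt(19)/2 + 24) = -104*(24 + 3*I*sqrt(19)/2) = -2496 - 156*I*sqrt(19)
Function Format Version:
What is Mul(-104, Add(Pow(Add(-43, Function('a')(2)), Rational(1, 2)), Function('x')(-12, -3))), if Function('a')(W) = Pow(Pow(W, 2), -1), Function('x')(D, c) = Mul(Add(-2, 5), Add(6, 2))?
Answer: Add(-2496, Mul(-156, I, Pow(19, Rational(1, 2)))) ≈ Add(-2496.0, Mul(-679.99, I))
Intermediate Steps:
Function('x')(D, c) = 24 (Function('x')(D, c) = Mul(3, 8) = 24)
Function('a')(W) = Pow(W, -2)
Mul(-104, Add(Pow(Add(-43, Function('a')(2)), Rational(1, 2)), Function('x')(-12, -3))) = Mul(-104, Add(Pow(Add(-43, Pow(2, -2)), Rational(1, 2)), 24)) = Mul(-104, Add(Pow(Add(-43, Rational(1, 4)), Rational(1, 2)), 24)) = Mul(-104, Add(Pow(Rational(-171, 4), Rational(1, 2)), 24)) = Mul(-104, Add(Mul(Rational(3, 2), I, Pow(19, Rational(1, 2))), 24)) = Mul(-104, Add(24, Mul(Rational(3, 2), I, Pow(19, Rational(1, 2))))) = Add(-2496, Mul(-156, I, Pow(19, Rational(1, 2))))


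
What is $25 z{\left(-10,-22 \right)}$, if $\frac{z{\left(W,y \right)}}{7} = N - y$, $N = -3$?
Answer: $3325$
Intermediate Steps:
$z{\left(W,y \right)} = -21 - 7 y$ ($z{\left(W,y \right)} = 7 \left(-3 - y\right) = -21 - 7 y$)
$25 z{\left(-10,-22 \right)} = 25 \left(-21 - -154\right) = 25 \left(-21 + 154\right) = 25 \cdot 133 = 3325$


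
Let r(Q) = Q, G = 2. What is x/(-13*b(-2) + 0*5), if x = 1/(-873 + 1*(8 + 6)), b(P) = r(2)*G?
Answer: 1/44668 ≈ 2.2387e-5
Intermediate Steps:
b(P) = 4 (b(P) = 2*2 = 4)
x = -1/859 (x = 1/(-873 + 1*14) = 1/(-873 + 14) = 1/(-859) = -1/859 ≈ -0.0011641)
x/(-13*b(-2) + 0*5) = -1/(859*(-13*4 + 0*5)) = -1/(859*(-52 + 0)) = -1/859/(-52) = -1/859*(-1/52) = 1/44668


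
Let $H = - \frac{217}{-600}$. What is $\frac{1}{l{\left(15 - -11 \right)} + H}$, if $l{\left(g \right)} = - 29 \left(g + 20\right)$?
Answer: $- \frac{600}{800183} \approx -0.00074983$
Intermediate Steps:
$H = \frac{217}{600}$ ($H = \left(-217\right) \left(- \frac{1}{600}\right) = \frac{217}{600} \approx 0.36167$)
$l{\left(g \right)} = -580 - 29 g$ ($l{\left(g \right)} = - 29 \left(20 + g\right) = -580 - 29 g$)
$\frac{1}{l{\left(15 - -11 \right)} + H} = \frac{1}{\left(-580 - 29 \left(15 - -11\right)\right) + \frac{217}{600}} = \frac{1}{\left(-580 - 29 \left(15 + 11\right)\right) + \frac{217}{600}} = \frac{1}{\left(-580 - 754\right) + \frac{217}{600}} = \frac{1}{-1334 + \frac{217}{600}} = \frac{1}{- \frac{800183}{600}} = - \frac{600}{800183}$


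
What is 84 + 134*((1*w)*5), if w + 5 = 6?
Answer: 754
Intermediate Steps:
w = 1 (w = -5 + 6 = 1)
84 + 134*((1*w)*5) = 84 + 134*((1*1)*5) = 84 + 134*(1*5) = 84 + 134*5 = 84 + 670 = 754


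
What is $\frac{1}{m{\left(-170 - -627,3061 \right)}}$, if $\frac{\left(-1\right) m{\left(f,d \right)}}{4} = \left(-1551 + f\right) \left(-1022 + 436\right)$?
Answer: $- \frac{1}{2564336} \approx -3.8996 \cdot 10^{-7}$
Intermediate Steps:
$m{\left(f,d \right)} = -3635544 + 2344 f$ ($m{\left(f,d \right)} = - 4 \left(-1551 + f\right) \left(-1022 + 436\right) = - 4 \left(-1551 + f\right) \left(-586\right) = - 4 \left(908886 - 586 f\right) = -3635544 + 2344 f$)
$\frac{1}{m{\left(-170 - -627,3061 \right)}} = \frac{1}{-3635544 + 2344 \left(-170 - -627\right)} = \frac{1}{-3635544 + 2344 \left(-170 + 627\right)} = \frac{1}{-3635544 + 2344 \cdot 457} = \frac{1}{-3635544 + 1071208} = \frac{1}{-2564336} = - \frac{1}{2564336}$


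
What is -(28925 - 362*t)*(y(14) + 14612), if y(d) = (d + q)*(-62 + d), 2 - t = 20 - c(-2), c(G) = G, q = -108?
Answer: -691619460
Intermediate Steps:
t = -20 (t = 2 - (20 - 1*(-2)) = 2 - (20 + 2) = 2 - 1*22 = 2 - 22 = -20)
y(d) = (-108 + d)*(-62 + d) (y(d) = (d - 108)*(-62 + d) = (-108 + d)*(-62 + d))
-(28925 - 362*t)*(y(14) + 14612) = -(28925 - 362*(-20))*((6696 + 14² - 170*14) + 14612) = -(28925 + 7240)*((6696 + 196 - 2380) + 14612) = -36165*(4512 + 14612) = -36165*19124 = -1*691619460 = -691619460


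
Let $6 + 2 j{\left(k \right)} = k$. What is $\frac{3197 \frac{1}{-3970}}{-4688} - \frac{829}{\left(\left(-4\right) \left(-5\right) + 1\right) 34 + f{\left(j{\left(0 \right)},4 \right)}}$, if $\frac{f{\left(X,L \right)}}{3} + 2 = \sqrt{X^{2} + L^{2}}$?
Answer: $- \frac{15426506009}{13456013280} \approx -1.1464$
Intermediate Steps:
$j{\left(k \right)} = -3 + \frac{k}{2}$
$f{\left(X,L \right)} = -6 + 3 \sqrt{L^{2} + X^{2}}$ ($f{\left(X,L \right)} = -6 + 3 \sqrt{X^{2} + L^{2}} = -6 + 3 \sqrt{L^{2} + X^{2}}$)
$\frac{3197 \frac{1}{-3970}}{-4688} - \frac{829}{\left(\left(-4\right) \left(-5\right) + 1\right) 34 + f{\left(j{\left(0 \right)},4 \right)}} = \frac{3197 \frac{1}{-3970}}{-4688} - \frac{829}{\left(\left(-4\right) \left(-5\right) + 1\right) 34 - \left(6 - 3 \sqrt{4^{2} + \left(-3 + \frac{1}{2} \cdot 0\right)^{2}}\right)} = 3197 \left(- \frac{1}{3970}\right) \left(- \frac{1}{4688}\right) - \frac{829}{\left(20 + 1\right) 34 - \left(6 - 3 \sqrt{16 + \left(-3 + 0\right)^{2}}\right)} = \left(- \frac{3197}{3970}\right) \left(- \frac{1}{4688}\right) - \frac{829}{21 \cdot 34 - \left(6 - 3 \sqrt{16 + \left(-3\right)^{2}}\right)} = \frac{3197}{18611360} - \frac{829}{714 - \left(6 - 3 \sqrt{16 + 9}\right)} = \frac{3197}{18611360} - \frac{829}{714 - \left(6 - 3 \sqrt{25}\right)} = \frac{3197}{18611360} - \frac{829}{714 + \left(-6 + 3 \cdot 5\right)} = \frac{3197}{18611360} - \frac{829}{714 + \left(-6 + 15\right)} = \frac{3197}{18611360} - \frac{829}{714 + 9} = \frac{3197}{18611360} - \frac{829}{723} = - \frac{15426506009}{13456013280}$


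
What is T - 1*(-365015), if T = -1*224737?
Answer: 140278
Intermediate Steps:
T = -224737
T - 1*(-365015) = -224737 - 1*(-365015) = -224737 + 365015 = 140278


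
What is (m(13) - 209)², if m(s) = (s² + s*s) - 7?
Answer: 14884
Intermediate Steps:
m(s) = -7 + 2*s² (m(s) = (s² + s²) - 7 = 2*s² - 7 = -7 + 2*s²)
(m(13) - 209)² = ((-7 + 2*13²) - 209)² = ((-7 + 2*169) - 209)² = ((-7 + 338) - 209)² = (331 - 209)² = 122² = 14884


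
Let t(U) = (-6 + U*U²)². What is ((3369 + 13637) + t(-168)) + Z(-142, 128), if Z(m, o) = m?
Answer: 22483130939908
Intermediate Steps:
t(U) = (-6 + U³)²
((3369 + 13637) + t(-168)) + Z(-142, 128) = ((3369 + 13637) + (-6 + (-168)³)²) - 142 = (17006 + (-6 - 4741632)²) - 142 = (17006 + (-4741638)²) - 142 = (17006 + 22483130923044) - 142 = 22483130940050 - 142 = 22483130939908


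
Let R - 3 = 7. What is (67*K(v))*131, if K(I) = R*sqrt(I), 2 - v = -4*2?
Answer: 87770*sqrt(10) ≈ 2.7755e+5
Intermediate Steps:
R = 10 (R = 3 + 7 = 10)
v = 10 (v = 2 - (-4)*2 = 2 - 1*(-8) = 2 + 8 = 10)
K(I) = 10*sqrt(I)
(67*K(v))*131 = (67*(10*sqrt(10)))*131 = (670*sqrt(10))*131 = 87770*sqrt(10)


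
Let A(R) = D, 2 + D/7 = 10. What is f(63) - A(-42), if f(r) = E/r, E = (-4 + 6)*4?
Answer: -3520/63 ≈ -55.873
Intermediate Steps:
D = 56 (D = -14 + 7*10 = -14 + 70 = 56)
A(R) = 56
E = 8 (E = 2*4 = 8)
f(r) = 8/r
f(63) - A(-42) = 8/63 - 1*56 = 8*(1/63) - 56 = 8/63 - 56 = -3520/63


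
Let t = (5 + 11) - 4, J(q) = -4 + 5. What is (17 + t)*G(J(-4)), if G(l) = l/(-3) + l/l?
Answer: 58/3 ≈ 19.333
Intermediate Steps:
J(q) = 1
G(l) = 1 - l/3 (G(l) = l*(-⅓) + 1 = -l/3 + 1 = 1 - l/3)
t = 12 (t = 16 - 4 = 12)
(17 + t)*G(J(-4)) = (17 + 12)*(1 - ⅓*1) = 29*(1 - ⅓) = 29*(⅔) = 58/3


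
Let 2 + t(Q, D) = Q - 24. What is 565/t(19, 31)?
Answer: -565/7 ≈ -80.714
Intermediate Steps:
t(Q, D) = -26 + Q (t(Q, D) = -2 + (Q - 24) = -2 + (-24 + Q) = -26 + Q)
565/t(19, 31) = 565/(-26 + 19) = 565/(-7) = 565*(-⅐) = -565/7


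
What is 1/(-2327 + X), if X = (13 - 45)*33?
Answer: -1/3383 ≈ -0.00029560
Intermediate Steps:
X = -1056 (X = -32*33 = -1056)
1/(-2327 + X) = 1/(-2327 - 1056) = 1/(-3383) = -1/3383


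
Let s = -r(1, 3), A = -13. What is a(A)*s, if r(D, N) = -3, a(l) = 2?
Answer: 6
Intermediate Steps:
s = 3 (s = -1*(-3) = 3)
a(A)*s = 2*3 = 6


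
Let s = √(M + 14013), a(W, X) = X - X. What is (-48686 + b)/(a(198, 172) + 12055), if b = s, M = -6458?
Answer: -48686/12055 + √7555/12055 ≈ -4.0314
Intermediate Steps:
a(W, X) = 0
s = √7555 (s = √(-6458 + 14013) = √7555 ≈ 86.920)
b = √7555 ≈ 86.920
(-48686 + b)/(a(198, 172) + 12055) = (-48686 + √7555)/(0 + 12055) = (-48686 + √7555)/12055 = (-48686 + √7555)*(1/12055) = -48686/12055 + √7555/12055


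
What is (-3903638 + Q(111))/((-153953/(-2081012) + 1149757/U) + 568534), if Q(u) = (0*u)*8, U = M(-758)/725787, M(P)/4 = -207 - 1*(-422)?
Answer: -873278133578020/217197205400599321 ≈ -0.0040207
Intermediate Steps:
M(P) = 860 (M(P) = 4*(-207 - 1*(-422)) = 4*(-207 + 422) = 4*215 = 860)
U = 860/725787 ≈ 0.0011849
Q(u) = 0 (Q(u) = 0*8 = 0)
(-3903638 + Q(111))/((-153953/(-2081012) + 1149757/U) + 568534) = (-3903638 + 0)/((-153953/(-2081012) + 1149757/(860/725787)) + 568534) = -3903638/((-153953*(-1/2081012) + 1149757*(725787/860)) + 568534) = -3903638/((153953/2081012 + 834478683759/860) + 568534) = -3903638/(217070019347385461/223708790 + 568534) = -3903638/217197205400599321/223708790 = -3903638*223708790/217197205400599321 = -873278133578020/217197205400599321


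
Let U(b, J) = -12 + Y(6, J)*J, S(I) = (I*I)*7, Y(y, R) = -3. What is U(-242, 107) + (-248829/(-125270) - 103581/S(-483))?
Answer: -7525337731637/22729865690 ≈ -331.08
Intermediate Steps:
S(I) = 7*I**2 (S(I) = I**2*7 = 7*I**2)
U(b, J) = -12 - 3*J
U(-242, 107) + (-248829/(-125270) - 103581/S(-483)) = (-12 - 3*107) + (-248829/(-125270) - 103581/(7*(-483)**2)) = (-12 - 321) + (-248829*(-1/125270) - 103581/(7*233289)) = -333 + (248829/125270 - 103581/1633023) = -333 + (248829/125270 - 103581*1/1633023) = -333 + (248829/125270 - 11509/181447) = -333 + 43707543133/22729865690 = -7525337731637/22729865690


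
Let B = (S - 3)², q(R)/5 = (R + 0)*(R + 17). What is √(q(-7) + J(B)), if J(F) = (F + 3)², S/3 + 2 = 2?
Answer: I*√206 ≈ 14.353*I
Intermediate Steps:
S = 0 (S = -6 + 3*2 = -6 + 6 = 0)
q(R) = 5*R*(17 + R) (q(R) = 5*((R + 0)*(R + 17)) = 5*(R*(17 + R)) = 5*R*(17 + R))
B = 9 (B = (0 - 3)² = (-3)² = 9)
J(F) = (3 + F)²
√(q(-7) + J(B)) = √(5*(-7)*(17 - 7) + (3 + 9)²) = √(5*(-7)*10 + 12²) = √(-350 + 144) = √(-206) = I*√206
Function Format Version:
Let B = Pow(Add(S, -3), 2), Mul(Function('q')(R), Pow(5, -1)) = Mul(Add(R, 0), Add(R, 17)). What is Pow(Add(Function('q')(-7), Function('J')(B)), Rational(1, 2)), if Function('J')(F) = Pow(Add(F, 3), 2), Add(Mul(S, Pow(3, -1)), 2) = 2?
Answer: Mul(I, Pow(206, Rational(1, 2))) ≈ Mul(14.353, I)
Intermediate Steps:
S = 0 (S = Add(-6, Mul(3, 2)) = Add(-6, 6) = 0)
Function('q')(R) = Mul(5, R, Add(17, R)) (Function('q')(R) = Mul(5, Mul(Add(R, 0), Add(R, 17))) = Mul(5, Mul(R, Add(17, R))) = Mul(5, R, Add(17, R)))
B = 9 (B = Pow(Add(0, -3), 2) = Pow(-3, 2) = 9)
Function('J')(F) = Pow(Add(3, F), 2)
Pow(Add(Function('q')(-7), Function('J')(B)), Rational(1, 2)) = Pow(Add(Mul(5, -7, Add(17, -7)), Pow(Add(3, 9), 2)), Rational(1, 2)) = Pow(Add(Mul(5, -7, 10), Pow(12, 2)), Rational(1, 2)) = Pow(Add(-350, 144), Rational(1, 2)) = Pow(-206, Rational(1, 2)) = Mul(I, Pow(206, Rational(1, 2)))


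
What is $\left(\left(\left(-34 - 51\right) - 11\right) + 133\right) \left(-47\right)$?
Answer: $-1739$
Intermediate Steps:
$\left(\left(\left(-34 - 51\right) - 11\right) + 133\right) \left(-47\right) = \left(\left(-85 - 11\right) + 133\right) \left(-47\right) = \left(-96 + 133\right) \left(-47\right) = 37 \left(-47\right) = -1739$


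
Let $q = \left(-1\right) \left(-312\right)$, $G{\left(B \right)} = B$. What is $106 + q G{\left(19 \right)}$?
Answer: $6034$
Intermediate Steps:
$q = 312$
$106 + q G{\left(19 \right)} = 106 + 312 \cdot 19 = 106 + 5928 = 6034$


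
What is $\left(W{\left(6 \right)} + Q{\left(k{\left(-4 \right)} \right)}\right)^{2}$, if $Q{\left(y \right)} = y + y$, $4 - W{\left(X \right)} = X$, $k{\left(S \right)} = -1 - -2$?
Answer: $0$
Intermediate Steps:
$k{\left(S \right)} = 1$ ($k{\left(S \right)} = -1 + 2 = 1$)
$W{\left(X \right)} = 4 - X$
$Q{\left(y \right)} = 2 y$
$\left(W{\left(6 \right)} + Q{\left(k{\left(-4 \right)} \right)}\right)^{2} = \left(\left(4 - 6\right) + 2 \cdot 1\right)^{2} = \left(\left(4 - 6\right) + 2\right)^{2} = \left(-2 + 2\right)^{2} = 0^{2} = 0$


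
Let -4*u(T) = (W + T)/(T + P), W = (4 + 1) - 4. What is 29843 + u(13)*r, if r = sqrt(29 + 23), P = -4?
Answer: 29843 - 7*sqrt(13)/9 ≈ 29840.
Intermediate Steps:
W = 1 (W = 5 - 4 = 1)
r = 2*sqrt(13) (r = sqrt(52) = 2*sqrt(13) ≈ 7.2111)
u(T) = -(1 + T)/(4*(-4 + T)) (u(T) = -(1 + T)/(4*(T - 4)) = -(1 + T)/(4*(-4 + T)))
29843 + u(13)*r = 29843 + ((-1 - 1*13)/(4*(-4 + 13)))*(2*sqrt(13)) = 29843 + ((1/4)*(-1 - 13)/9)*(2*sqrt(13)) = 29843 + ((1/4)*(1/9)*(-14))*(2*sqrt(13)) = 29843 - 7*sqrt(13)/9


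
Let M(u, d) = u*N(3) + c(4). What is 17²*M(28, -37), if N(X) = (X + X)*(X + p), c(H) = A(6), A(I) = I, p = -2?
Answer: 50286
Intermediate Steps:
c(H) = 6
N(X) = 2*X*(-2 + X) (N(X) = (X + X)*(X - 2) = (2*X)*(-2 + X) = 2*X*(-2 + X))
M(u, d) = 6 + 6*u (M(u, d) = u*(2*3*(-2 + 3)) + 6 = u*(2*3*1) + 6 = u*6 + 6 = 6*u + 6 = 6 + 6*u)
17²*M(28, -37) = 17²*(6 + 6*28) = 289*(6 + 168) = 289*174 = 50286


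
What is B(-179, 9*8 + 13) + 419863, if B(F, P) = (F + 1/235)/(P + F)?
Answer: 4637407867/11045 ≈ 4.1987e+5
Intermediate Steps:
B(F, P) = (1/235 + F)/(F + P) (B(F, P) = (F + 1/235)/(F + P) = (1/235 + F)/(F + P))
B(-179, 9*8 + 13) + 419863 = (1/235 - 179)/(-179 + (9*8 + 13)) + 419863 = -42064/235/(-179 + (72 + 13)) + 419863 = -42064/235/(-179 + 85) + 419863 = -42064/235/(-94) + 419863 = -1/94*(-42064/235) + 419863 = 21032/11045 + 419863 = 4637407867/11045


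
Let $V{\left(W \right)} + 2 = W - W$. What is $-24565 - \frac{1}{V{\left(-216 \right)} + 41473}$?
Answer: $- \frac{1018735116}{41471} \approx -24565.0$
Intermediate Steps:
$V{\left(W \right)} = -2$ ($V{\left(W \right)} = -2 + \left(W - W\right) = -2 + 0 = -2$)
$-24565 - \frac{1}{V{\left(-216 \right)} + 41473} = -24565 - \frac{1}{-2 + 41473} = -24565 - \frac{1}{41471} = - \frac{1018735116}{41471}$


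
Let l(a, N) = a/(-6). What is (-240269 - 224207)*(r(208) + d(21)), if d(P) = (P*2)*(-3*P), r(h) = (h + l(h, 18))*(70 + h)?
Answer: -63457640072/3 ≈ -2.1153e+10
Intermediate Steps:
l(a, N) = -a/6 (l(a, N) = a*(-⅙) = -a/6)
r(h) = 5*h*(70 + h)/6 (r(h) = (h - h/6)*(70 + h) = (5*h/6)*(70 + h) = 5*h*(70 + h)/6)
d(P) = -6*P² (d(P) = (2*P)*(-3*P) = -6*P²)
(-240269 - 224207)*(r(208) + d(21)) = (-240269 - 224207)*((⅚)*208*(70 + 208) - 6*21²) = -464476*((⅚)*208*278 - 6*441) = -464476*(144560/3 - 2646) = -464476*136622/3 = -63457640072/3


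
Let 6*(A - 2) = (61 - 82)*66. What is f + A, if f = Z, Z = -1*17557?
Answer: -17786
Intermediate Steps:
Z = -17557
f = -17557
A = -229 (A = 2 + ((61 - 82)*66)/6 = 2 + (-21*66)/6 = 2 + (⅙)*(-1386) = 2 - 231 = -229)
f + A = -17557 - 229 = -17786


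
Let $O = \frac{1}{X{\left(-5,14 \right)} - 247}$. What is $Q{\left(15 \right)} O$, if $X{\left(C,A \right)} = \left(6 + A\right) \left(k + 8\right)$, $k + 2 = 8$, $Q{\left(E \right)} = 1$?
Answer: $\frac{1}{33} \approx 0.030303$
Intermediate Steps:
$k = 6$ ($k = -2 + 8 = 6$)
$X{\left(C,A \right)} = 84 + 14 A$ ($X{\left(C,A \right)} = \left(6 + A\right) \left(6 + 8\right) = \left(6 + A\right) 14 = 84 + 14 A$)
$O = \frac{1}{33}$ ($O = \frac{1}{\left(84 + 14 \cdot 14\right) - 247} = \frac{1}{\left(84 + 196\right) - 247} = \frac{1}{280 - 247} = \frac{1}{33} \approx 0.030303$)
$Q{\left(15 \right)} O = 1 \cdot \frac{1}{33} = \frac{1}{33}$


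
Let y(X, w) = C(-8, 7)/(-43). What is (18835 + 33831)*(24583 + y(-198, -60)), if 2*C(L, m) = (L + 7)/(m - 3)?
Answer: 222686410149/172 ≈ 1.2947e+9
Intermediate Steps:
C(L, m) = (7 + L)/(2*(-3 + m)) (C(L, m) = ((L + 7)/(m - 3))/2 = ((7 + L)/(-3 + m))/2 = (7 + L)/(2*(-3 + m)))
y(X, w) = 1/344 (y(X, w) = ((7 - 8)/(2*(-3 + 7)))/(-43) = ((½)*(-1)/4)*(-1/43) = ((½)*(¼)*(-1))*(-1/43) = -⅛*(-1/43) = 1/344)
(18835 + 33831)*(24583 + y(-198, -60)) = (18835 + 33831)*(24583 + 1/344) = 52666*(8456553/344) = 222686410149/172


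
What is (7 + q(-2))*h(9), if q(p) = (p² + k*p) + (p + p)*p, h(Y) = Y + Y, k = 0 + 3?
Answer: 234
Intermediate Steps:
k = 3
h(Y) = 2*Y
q(p) = 3*p + 3*p² (q(p) = (p² + 3*p) + (p + p)*p = (p² + 3*p) + (2*p)*p = (p² + 3*p) + 2*p² = 3*p + 3*p²)
(7 + q(-2))*h(9) = (7 + 3*(-2)*(1 - 2))*(2*9) = (7 + 3*(-2)*(-1))*18 = (7 + 6)*18 = 13*18 = 234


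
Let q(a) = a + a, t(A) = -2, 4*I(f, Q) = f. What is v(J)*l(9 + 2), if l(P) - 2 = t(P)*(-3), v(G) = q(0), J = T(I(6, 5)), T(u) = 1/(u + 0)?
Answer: 0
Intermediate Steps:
I(f, Q) = f/4
T(u) = 1/u
J = ⅔ (J = 1/((¼)*6) = 1/(3/2) = ⅔ ≈ 0.66667)
q(a) = 2*a
v(G) = 0 (v(G) = 2*0 = 0)
l(P) = 8 (l(P) = 2 - 2*(-3) = 2 + 6 = 8)
v(J)*l(9 + 2) = 0*8 = 0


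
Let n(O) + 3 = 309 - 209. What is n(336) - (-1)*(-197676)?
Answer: -197579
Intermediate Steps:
n(O) = 97 (n(O) = -3 + (309 - 209) = -3 + 100 = 97)
n(336) - (-1)*(-197676) = 97 - (-1)*(-197676) = 97 - 1*197676 = 97 - 197676 = -197579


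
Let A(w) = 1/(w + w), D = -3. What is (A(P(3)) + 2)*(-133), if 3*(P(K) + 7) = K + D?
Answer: -513/2 ≈ -256.50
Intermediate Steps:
P(K) = -8 + K/3 (P(K) = -7 + (K - 3)/3 = -7 + (-3 + K)/3 = -7 + (-1 + K/3) = -8 + K/3)
A(w) = 1/(2*w)
(A(P(3)) + 2)*(-133) = (1/(2*(-8 + (⅓)*3)) + 2)*(-133) = (1/(2*(-8 + 1)) + 2)*(-133) = ((½)/(-7) + 2)*(-133) = ((½)*(-⅐) + 2)*(-133) = (-1/14 + 2)*(-133) = (27/14)*(-133) = -513/2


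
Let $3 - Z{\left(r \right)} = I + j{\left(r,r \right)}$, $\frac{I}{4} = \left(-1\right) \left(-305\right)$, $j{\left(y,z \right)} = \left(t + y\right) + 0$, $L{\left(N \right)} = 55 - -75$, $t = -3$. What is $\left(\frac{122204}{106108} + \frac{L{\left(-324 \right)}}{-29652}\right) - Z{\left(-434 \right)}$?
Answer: $\frac{307216880431}{393289302} \approx 781.15$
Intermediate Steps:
$L{\left(N \right)} = 130$ ($L{\left(N \right)} = 55 + 75 = 130$)
$j{\left(y,z \right)} = -3 + y$ ($j{\left(y,z \right)} = \left(-3 + y\right) + 0 = -3 + y$)
$I = 1220$ ($I = 4 \left(\left(-1\right) \left(-305\right)\right) = 4 \cdot 305 = 1220$)
$Z{\left(r \right)} = -1214 - r$ ($Z{\left(r \right)} = 3 - \left(1220 + \left(-3 + r\right)\right) = 3 - \left(1217 + r\right) = -1214 - r$)
$\left(\frac{122204}{106108} + \frac{L{\left(-324 \right)}}{-29652}\right) - Z{\left(-434 \right)} = \left(\frac{122204}{106108} + \frac{130}{-29652}\right) - \left(-1214 - -434\right) = \left(122204 \cdot \frac{1}{106108} + 130 \left(- \frac{1}{29652}\right)\right) - \left(-1214 + 434\right) = \left(\frac{30551}{26527} - \frac{65}{14826}\right) - -780 = \frac{451224871}{393289302} + 780 = \frac{307216880431}{393289302}$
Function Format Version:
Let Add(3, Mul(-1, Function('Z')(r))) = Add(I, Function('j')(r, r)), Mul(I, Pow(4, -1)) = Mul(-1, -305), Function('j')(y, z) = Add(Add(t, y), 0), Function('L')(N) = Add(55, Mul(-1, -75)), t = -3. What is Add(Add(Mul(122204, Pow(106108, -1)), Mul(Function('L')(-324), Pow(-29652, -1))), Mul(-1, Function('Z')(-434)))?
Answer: Rational(307216880431, 393289302) ≈ 781.15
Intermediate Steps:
Function('L')(N) = 130 (Function('L')(N) = Add(55, 75) = 130)
Function('j')(y, z) = Add(-3, y) (Function('j')(y, z) = Add(Add(-3, y), 0) = Add(-3, y))
I = 1220 (I = Mul(4, Mul(-1, -305)) = Mul(4, 305) = 1220)
Function('Z')(r) = Add(-1214, Mul(-1, r)) (Function('Z')(r) = Add(3, Mul(-1, Add(1220, Add(-3, r)))) = Add(3, Mul(-1, Add(1217, r))) = Add(3, Add(-1217, Mul(-1, r))) = Add(-1214, Mul(-1, r)))
Add(Add(Mul(122204, Pow(106108, -1)), Mul(Function('L')(-324), Pow(-29652, -1))), Mul(-1, Function('Z')(-434))) = Add(Add(Mul(122204, Pow(106108, -1)), Mul(130, Pow(-29652, -1))), Mul(-1, Add(-1214, Mul(-1, -434)))) = Add(Add(Mul(122204, Rational(1, 106108)), Mul(130, Rational(-1, 29652))), Mul(-1, Add(-1214, 434))) = Add(Add(Rational(30551, 26527), Rational(-65, 14826)), Mul(-1, -780)) = Add(Rational(451224871, 393289302), 780) = Rational(307216880431, 393289302)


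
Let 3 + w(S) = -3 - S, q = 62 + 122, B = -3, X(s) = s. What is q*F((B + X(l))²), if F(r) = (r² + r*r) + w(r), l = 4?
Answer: -920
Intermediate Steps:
q = 184
w(S) = -6 - S (w(S) = -3 + (-3 - S) = -6 - S)
F(r) = -6 - r + 2*r² (F(r) = (r² + r*r) + (-6 - r) = (r² + r²) + (-6 - r) = 2*r² + (-6 - r) = -6 - r + 2*r²)
q*F((B + X(l))²) = 184*(-6 - (-3 + 4)² + 2*((-3 + 4)²)²) = 184*(-6 - 1*1² + 2*(1²)²) = 184*(-6 - 1*1 + 2*1²) = 184*(-6 - 1 + 2*1) = 184*(-6 - 1 + 2) = 184*(-5) = -920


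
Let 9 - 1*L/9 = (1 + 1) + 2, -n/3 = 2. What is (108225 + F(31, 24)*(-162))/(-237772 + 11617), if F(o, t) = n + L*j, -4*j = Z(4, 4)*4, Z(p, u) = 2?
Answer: -41259/75385 ≈ -0.54731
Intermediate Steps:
n = -6 (n = -3*2 = -6)
L = 45 (L = 81 - 9*((1 + 1) + 2) = 81 - 9*(2 + 2) = 81 - 9*4 = 81 - 36 = 45)
j = -2 (j = -4/2 = -¼*8 = -2)
F(o, t) = -96 (F(o, t) = -6 + 45*(-2) = -6 - 90 = -96)
(108225 + F(31, 24)*(-162))/(-237772 + 11617) = (108225 - 96*(-162))/(-237772 + 11617) = (108225 + 15552)/(-226155) = 123777*(-1/226155) = -41259/75385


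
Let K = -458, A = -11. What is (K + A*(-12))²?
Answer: 106276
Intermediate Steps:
(K + A*(-12))² = (-458 - 11*(-12))² = (-458 + 132)² = (-326)² = 106276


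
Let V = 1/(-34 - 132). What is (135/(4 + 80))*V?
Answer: -45/4648 ≈ -0.0096816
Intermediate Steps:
V = -1/166 (V = 1/(-166) = -1/166 ≈ -0.0060241)
(135/(4 + 80))*V = (135/(4 + 80))*(-1/166) = (135/84)*(-1/166) = (135*(1/84))*(-1/166) = (45/28)*(-1/166) = -45/4648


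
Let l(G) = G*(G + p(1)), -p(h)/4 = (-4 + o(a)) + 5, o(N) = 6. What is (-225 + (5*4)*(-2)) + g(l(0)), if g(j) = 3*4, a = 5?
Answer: -253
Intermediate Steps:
p(h) = -28 (p(h) = -4*((-4 + 6) + 5) = -4*(2 + 5) = -4*7 = -28)
l(G) = G*(-28 + G) (l(G) = G*(G - 28) = G*(-28 + G))
g(j) = 12
(-225 + (5*4)*(-2)) + g(l(0)) = (-225 + (5*4)*(-2)) + 12 = (-225 + 20*(-2)) + 12 = (-225 - 40) + 12 = -265 + 12 = -253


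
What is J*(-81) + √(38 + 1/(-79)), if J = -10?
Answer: 810 + √237079/79 ≈ 816.16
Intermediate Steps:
J*(-81) + √(38 + 1/(-79)) = -10*(-81) + √(38 + 1/(-79)) = 810 + √(38 - 1/79) = 810 + √(3001/79) = 810 + √237079/79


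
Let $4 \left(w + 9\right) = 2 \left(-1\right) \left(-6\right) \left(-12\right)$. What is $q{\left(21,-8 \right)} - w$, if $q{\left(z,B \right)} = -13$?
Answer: $32$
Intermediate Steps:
$w = -45$ ($w = -9 + \frac{2 \left(-1\right) \left(-6\right) \left(-12\right)}{4} = -9 + \frac{\left(-2\right) \left(-6\right) \left(-12\right)}{4} = -9 + \frac{12 \left(-12\right)}{4} = -9 + \frac{1}{4} \left(-144\right) = -9 - 36 = -45$)
$q{\left(21,-8 \right)} - w = -13 - -45 = -13 + 45 = 32$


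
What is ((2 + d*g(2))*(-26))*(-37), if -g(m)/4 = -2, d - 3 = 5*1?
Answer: 63492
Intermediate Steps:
d = 8 (d = 3 + 5*1 = 3 + 5 = 8)
g(m) = 8 (g(m) = -4*(-2) = 8)
((2 + d*g(2))*(-26))*(-37) = ((2 + 8*8)*(-26))*(-37) = ((2 + 64)*(-26))*(-37) = (66*(-26))*(-37) = -1716*(-37) = 63492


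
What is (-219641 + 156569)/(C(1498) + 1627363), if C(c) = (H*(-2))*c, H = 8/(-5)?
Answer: -105120/2720261 ≈ -0.038643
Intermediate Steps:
H = -8/5 (H = 8*(-⅕) = -8/5 ≈ -1.6000)
C(c) = 16*c/5 (C(c) = (-8/5*(-2))*c = 16*c/5)
(-219641 + 156569)/(C(1498) + 1627363) = (-219641 + 156569)/((16/5)*1498 + 1627363) = -63072/(23968/5 + 1627363) = -63072/8160783/5 = -63072*5/8160783 = -105120/2720261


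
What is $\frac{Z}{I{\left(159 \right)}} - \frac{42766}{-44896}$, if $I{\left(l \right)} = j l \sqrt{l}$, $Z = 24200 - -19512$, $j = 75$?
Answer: $\frac{21383}{22448} + \frac{43712 \sqrt{159}}{1896075} \approx 1.2433$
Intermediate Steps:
$Z = 43712$ ($Z = 24200 + 19512 = 43712$)
$I{\left(l \right)} = 75 l^{\frac{3}{2}}$ ($I{\left(l \right)} = 75 l \sqrt{l} = 75 l^{\frac{3}{2}}$)
$\frac{Z}{I{\left(159 \right)}} - \frac{42766}{-44896} = \frac{43712}{75 \cdot 159^{\frac{3}{2}}} - \frac{42766}{-44896} = \frac{43712}{75 \cdot 159 \sqrt{159}} - - \frac{21383}{22448} = \frac{43712}{11925 \sqrt{159}} + \frac{21383}{22448} = 43712 \frac{\sqrt{159}}{1896075} + \frac{21383}{22448} = \frac{43712 \sqrt{159}}{1896075} + \frac{21383}{22448} = \frac{21383}{22448} + \frac{43712 \sqrt{159}}{1896075}$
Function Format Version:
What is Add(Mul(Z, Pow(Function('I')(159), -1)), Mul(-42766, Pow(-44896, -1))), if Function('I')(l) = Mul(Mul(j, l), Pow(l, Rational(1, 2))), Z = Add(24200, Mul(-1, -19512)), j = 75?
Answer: Add(Rational(21383, 22448), Mul(Rational(43712, 1896075), Pow(159, Rational(1, 2)))) ≈ 1.2433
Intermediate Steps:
Z = 43712 (Z = Add(24200, 19512) = 43712)
Function('I')(l) = Mul(75, Pow(l, Rational(3, 2))) (Function('I')(l) = Mul(Mul(75, l), Pow(l, Rational(1, 2))) = Mul(75, Pow(l, Rational(3, 2))))
Add(Mul(Z, Pow(Function('I')(159), -1)), Mul(-42766, Pow(-44896, -1))) = Add(Mul(43712, Pow(Mul(75, Pow(159, Rational(3, 2))), -1)), Mul(-42766, Pow(-44896, -1))) = Add(Mul(43712, Pow(Mul(75, Mul(159, Pow(159, Rational(1, 2)))), -1)), Mul(-42766, Rational(-1, 44896))) = Add(Mul(43712, Pow(Mul(11925, Pow(159, Rational(1, 2))), -1)), Rational(21383, 22448)) = Add(Mul(43712, Mul(Rational(1, 1896075), Pow(159, Rational(1, 2)))), Rational(21383, 22448)) = Add(Mul(Rational(43712, 1896075), Pow(159, Rational(1, 2))), Rational(21383, 22448)) = Add(Rational(21383, 22448), Mul(Rational(43712, 1896075), Pow(159, Rational(1, 2))))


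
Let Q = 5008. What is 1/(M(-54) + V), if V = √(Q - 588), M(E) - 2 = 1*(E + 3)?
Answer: 49/2019 + 2*√1105/2019 ≈ 0.057198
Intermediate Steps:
M(E) = 5 + E (M(E) = 2 + 1*(E + 3) = 2 + 1*(3 + E) = 2 + (3 + E) = 5 + E)
V = 2*√1105 (V = √(5008 - 588) = √4420 = 2*√1105 ≈ 66.483)
1/(M(-54) + V) = 1/((5 - 54) + 2*√1105) = 1/(-49 + 2*√1105)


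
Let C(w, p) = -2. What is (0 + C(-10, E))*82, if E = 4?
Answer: -164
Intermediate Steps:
(0 + C(-10, E))*82 = (0 - 2)*82 = -2*82 = -164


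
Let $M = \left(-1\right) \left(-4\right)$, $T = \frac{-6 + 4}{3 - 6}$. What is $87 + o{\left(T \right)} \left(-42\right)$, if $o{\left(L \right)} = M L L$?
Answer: $\frac{37}{3} \approx 12.333$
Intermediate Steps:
$T = \frac{2}{3}$ ($T = - \frac{2}{-3} = \left(-2\right) \left(- \frac{1}{3}\right) = \frac{2}{3} \approx 0.66667$)
$M = 4$
$o{\left(L \right)} = 4 L^{2}$ ($o{\left(L \right)} = 4 L L = 4 L^{2}$)
$87 + o{\left(T \right)} \left(-42\right) = 87 + 4 \left(\frac{2}{3}\right)^{2} \left(-42\right) = 87 + 4 \cdot \frac{4}{9} \left(-42\right) = 87 + \frac{16}{9} \left(-42\right) = 87 - \frac{224}{3} = \frac{37}{3}$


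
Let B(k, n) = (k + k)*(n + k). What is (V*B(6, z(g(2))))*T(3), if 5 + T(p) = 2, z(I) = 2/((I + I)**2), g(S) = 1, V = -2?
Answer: 468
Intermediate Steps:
z(I) = 1/(2*I**2) (z(I) = 2/((2*I)**2) = 2/((4*I**2)) = 2*(1/(4*I**2)) = 1/(2*I**2))
B(k, n) = 2*k*(k + n) (B(k, n) = (2*k)*(k + n) = 2*k*(k + n))
T(p) = -3 (T(p) = -5 + 2 = -3)
(V*B(6, z(g(2))))*T(3) = -4*6*(6 + (1/2)/1**2)*(-3) = -4*6*(6 + (1/2)*1)*(-3) = -4*6*(6 + 1/2)*(-3) = -4*6*13/2*(-3) = -2*78*(-3) = -156*(-3) = 468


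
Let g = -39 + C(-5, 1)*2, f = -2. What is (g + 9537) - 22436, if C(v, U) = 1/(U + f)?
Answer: -12940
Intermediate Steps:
C(v, U) = 1/(-2 + U) (C(v, U) = 1/(U - 2) = 1/(-2 + U))
g = -41 (g = -39 + 2/(-2 + 1) = -39 + 2/(-1) = -39 - 1*2 = -39 - 2 = -41)
(g + 9537) - 22436 = (-41 + 9537) - 22436 = 9496 - 22436 = -12940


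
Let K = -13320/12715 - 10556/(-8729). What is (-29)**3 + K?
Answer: -2666895077/109349 ≈ -24389.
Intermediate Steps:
K = 17684/109349 (K = -13320*1/12715 - 10556*(-1/8729) = -2664/2543 + 52/43 = 17684/109349 ≈ 0.16172)
(-29)**3 + K = (-29)**3 + 17684/109349 = -24389 + 17684/109349 = -2666895077/109349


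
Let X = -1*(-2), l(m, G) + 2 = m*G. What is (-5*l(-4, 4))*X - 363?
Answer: -183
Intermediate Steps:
l(m, G) = -2 + G*m (l(m, G) = -2 + m*G = -2 + G*m)
X = 2
(-5*l(-4, 4))*X - 363 = -5*(-2 + 4*(-4))*2 - 363 = -5*(-2 - 16)*2 - 363 = -5*(-18)*2 - 363 = 90*2 - 363 = 180 - 363 = -183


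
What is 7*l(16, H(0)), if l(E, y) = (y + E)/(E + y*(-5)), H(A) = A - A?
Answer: 7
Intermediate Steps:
H(A) = 0
l(E, y) = (E + y)/(E - 5*y)
7*l(16, H(0)) = 7*((16 + 0)/(16 - 5*0)) = 7*(16/(16 + 0)) = 7*(16/16) = 7*((1/16)*16) = 7*1 = 7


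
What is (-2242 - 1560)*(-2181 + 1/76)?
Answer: 315100255/38 ≈ 8.2921e+6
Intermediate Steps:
(-2242 - 1560)*(-2181 + 1/76) = -3802*(-2181 + 1/76) = -3802*(-165755/76) = 315100255/38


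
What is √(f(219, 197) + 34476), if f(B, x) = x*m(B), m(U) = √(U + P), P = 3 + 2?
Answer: 2*√(8619 + 197*√14) ≈ 193.45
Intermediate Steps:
P = 5
m(U) = √(5 + U) (m(U) = √(U + 5) = √(5 + U))
f(B, x) = x*√(5 + B)
√(f(219, 197) + 34476) = √(197*√(5 + 219) + 34476) = √(197*√224 + 34476) = √(197*(4*√14) + 34476) = √(788*√14 + 34476) = √(34476 + 788*√14)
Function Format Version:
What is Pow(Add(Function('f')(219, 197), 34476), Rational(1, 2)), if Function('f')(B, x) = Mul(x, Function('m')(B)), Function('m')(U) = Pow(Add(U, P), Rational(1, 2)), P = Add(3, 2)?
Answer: Mul(2, Pow(Add(8619, Mul(197, Pow(14, Rational(1, 2)))), Rational(1, 2))) ≈ 193.45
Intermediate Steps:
P = 5
Function('m')(U) = Pow(Add(5, U), Rational(1, 2)) (Function('m')(U) = Pow(Add(U, 5), Rational(1, 2)) = Pow(Add(5, U), Rational(1, 2)))
Function('f')(B, x) = Mul(x, Pow(Add(5, B), Rational(1, 2)))
Pow(Add(Function('f')(219, 197), 34476), Rational(1, 2)) = Pow(Add(Mul(197, Pow(Add(5, 219), Rational(1, 2))), 34476), Rational(1, 2)) = Pow(Add(Mul(197, Pow(224, Rational(1, 2))), 34476), Rational(1, 2)) = Pow(Add(Mul(197, Mul(4, Pow(14, Rational(1, 2)))), 34476), Rational(1, 2)) = Pow(Add(Mul(788, Pow(14, Rational(1, 2))), 34476), Rational(1, 2)) = Pow(Add(34476, Mul(788, Pow(14, Rational(1, 2)))), Rational(1, 2))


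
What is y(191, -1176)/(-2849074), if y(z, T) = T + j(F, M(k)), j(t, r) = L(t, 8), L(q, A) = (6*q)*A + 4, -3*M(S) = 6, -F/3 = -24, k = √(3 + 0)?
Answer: -1142/1424537 ≈ -0.00080166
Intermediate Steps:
k = √3 ≈ 1.7320
F = 72 (F = -3*(-24) = 72)
M(S) = -2 (M(S) = -⅓*6 = -2)
L(q, A) = 4 + 6*A*q (L(q, A) = 6*A*q + 4 = 4 + 6*A*q)
j(t, r) = 4 + 48*t (j(t, r) = 4 + 6*8*t = 4 + 48*t)
y(z, T) = 3460 + T (y(z, T) = T + (4 + 48*72) = T + (4 + 3456) = T + 3460 = 3460 + T)
y(191, -1176)/(-2849074) = (3460 - 1176)/(-2849074) = 2284*(-1/2849074) = -1142/1424537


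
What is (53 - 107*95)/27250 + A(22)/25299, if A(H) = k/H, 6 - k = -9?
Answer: -937951331/2527791750 ≈ -0.37106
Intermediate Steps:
k = 15 (k = 6 - 1*(-9) = 6 + 9 = 15)
A(H) = 15/H
(53 - 107*95)/27250 + A(22)/25299 = (53 - 107*95)/27250 + (15/22)/25299 = (53 - 10165)*(1/27250) + (15*(1/22))*(1/25299) = -10112*1/27250 + (15/22)*(1/25299) = -5056/13625 + 5/185526 = -937951331/2527791750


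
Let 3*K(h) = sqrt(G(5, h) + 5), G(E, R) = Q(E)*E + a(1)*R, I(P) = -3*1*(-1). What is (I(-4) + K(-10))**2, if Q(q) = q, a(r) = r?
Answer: 101/9 + 4*sqrt(5) ≈ 20.167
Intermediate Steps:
I(P) = 3 (I(P) = -3*(-1) = 3)
G(E, R) = R + E**2 (G(E, R) = E*E + 1*R = E**2 + R = R + E**2)
K(h) = sqrt(30 + h)/3 (K(h) = sqrt((h + 5**2) + 5)/3 = sqrt((h + 25) + 5)/3 = sqrt((25 + h) + 5)/3 = sqrt(30 + h)/3)
(I(-4) + K(-10))**2 = (3 + sqrt(30 - 10)/3)**2 = (3 + sqrt(20)/3)**2 = (3 + (2*sqrt(5))/3)**2 = (3 + 2*sqrt(5)/3)**2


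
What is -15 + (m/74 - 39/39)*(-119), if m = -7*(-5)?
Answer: 3531/74 ≈ 47.716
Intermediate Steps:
m = 35
-15 + (m/74 - 39/39)*(-119) = -15 + (35/74 - 39/39)*(-119) = -15 + (35*(1/74) - 39*1/39)*(-119) = -15 + (35/74 - 1)*(-119) = -15 - 39/74*(-119) = -15 + 4641/74 = 3531/74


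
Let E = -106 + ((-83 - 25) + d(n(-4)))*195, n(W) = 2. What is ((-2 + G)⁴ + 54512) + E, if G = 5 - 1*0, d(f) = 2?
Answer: 33817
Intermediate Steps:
G = 5 (G = 5 + 0 = 5)
E = -20776 (E = -106 + ((-83 - 25) + 2)*195 = -106 + (-108 + 2)*195 = -106 - 106*195 = -106 - 20670 = -20776)
((-2 + G)⁴ + 54512) + E = ((-2 + 5)⁴ + 54512) - 20776 = (3⁴ + 54512) - 20776 = (81 + 54512) - 20776 = 54593 - 20776 = 33817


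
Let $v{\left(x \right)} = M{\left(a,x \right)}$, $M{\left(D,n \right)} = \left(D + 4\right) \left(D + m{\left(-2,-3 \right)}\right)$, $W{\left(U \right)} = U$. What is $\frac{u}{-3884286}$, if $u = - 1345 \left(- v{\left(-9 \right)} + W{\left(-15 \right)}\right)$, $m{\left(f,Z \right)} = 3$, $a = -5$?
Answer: $- \frac{22865}{3884286} \approx -0.0058865$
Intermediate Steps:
$M{\left(D,n \right)} = \left(3 + D\right) \left(4 + D\right)$ ($M{\left(D,n \right)} = \left(D + 4\right) \left(D + 3\right) = \left(4 + D\right) \left(3 + D\right) = \left(3 + D\right) \left(4 + D\right)$)
$v{\left(x \right)} = 2$ ($v{\left(x \right)} = 12 + \left(-5\right)^{2} + 7 \left(-5\right) = 12 + 25 - 35 = 2$)
$u = 22865$ ($u = - 1345 \left(\left(-1\right) 2 - 15\right) = - 1345 \left(-2 - 15\right) = \left(-1345\right) \left(-17\right) = 22865$)
$\frac{u}{-3884286} = \frac{22865}{-3884286} = 22865 \left(- \frac{1}{3884286}\right) = - \frac{22865}{3884286}$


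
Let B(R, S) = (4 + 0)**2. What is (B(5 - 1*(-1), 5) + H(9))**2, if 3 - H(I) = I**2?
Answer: 3844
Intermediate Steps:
H(I) = 3 - I**2
B(R, S) = 16 (B(R, S) = 4**2 = 16)
(B(5 - 1*(-1), 5) + H(9))**2 = (16 + (3 - 1*9**2))**2 = (16 + (3 - 1*81))**2 = (16 + (3 - 81))**2 = (16 - 78)**2 = (-62)**2 = 3844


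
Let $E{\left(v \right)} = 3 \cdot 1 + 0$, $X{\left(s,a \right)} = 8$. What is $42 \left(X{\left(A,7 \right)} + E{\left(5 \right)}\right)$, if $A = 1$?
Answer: $462$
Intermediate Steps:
$E{\left(v \right)} = 3$ ($E{\left(v \right)} = 3 + 0 = 3$)
$42 \left(X{\left(A,7 \right)} + E{\left(5 \right)}\right) = 42 \left(8 + 3\right) = 42 \cdot 11 = 462$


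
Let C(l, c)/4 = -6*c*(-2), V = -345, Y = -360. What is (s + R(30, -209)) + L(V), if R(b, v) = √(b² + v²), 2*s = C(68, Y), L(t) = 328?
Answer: -8312 + √44581 ≈ -8100.9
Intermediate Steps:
C(l, c) = 48*c (C(l, c) = 4*(-6*c*(-2)) = 4*(12*c) = 48*c)
s = -8640 (s = (48*(-360))/2 = (½)*(-17280) = -8640)
(s + R(30, -209)) + L(V) = (-8640 + √(30² + (-209)²)) + 328 = (-8640 + √(900 + 43681)) + 328 = (-8640 + √44581) + 328 = -8312 + √44581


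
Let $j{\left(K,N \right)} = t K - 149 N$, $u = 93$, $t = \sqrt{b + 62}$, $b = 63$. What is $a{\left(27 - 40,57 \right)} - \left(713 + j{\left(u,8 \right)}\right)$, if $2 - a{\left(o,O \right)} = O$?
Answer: $424 - 465 \sqrt{5} \approx -615.77$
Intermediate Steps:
$a{\left(o,O \right)} = 2 - O$
$t = 5 \sqrt{5}$ ($t = \sqrt{63 + 62} = \sqrt{125} = 5 \sqrt{5} \approx 11.18$)
$j{\left(K,N \right)} = - 149 N + 5 K \sqrt{5}$ ($j{\left(K,N \right)} = 5 \sqrt{5} K - 149 N = 5 K \sqrt{5} - 149 N = - 149 N + 5 K \sqrt{5}$)
$a{\left(27 - 40,57 \right)} - \left(713 + j{\left(u,8 \right)}\right) = \left(2 - 57\right) - \left(713 + \left(\left(-149\right) 8 + 5 \cdot 93 \sqrt{5}\right)\right) = \left(2 - 57\right) - \left(713 - \left(1192 - 465 \sqrt{5}\right)\right) = -55 - \left(-479 + 465 \sqrt{5}\right) = -55 + \left(479 - 465 \sqrt{5}\right) = 424 - 465 \sqrt{5}$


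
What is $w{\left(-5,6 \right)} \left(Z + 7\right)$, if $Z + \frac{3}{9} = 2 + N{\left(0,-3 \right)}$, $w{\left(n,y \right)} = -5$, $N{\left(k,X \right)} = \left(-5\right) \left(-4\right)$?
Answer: $- \frac{430}{3} \approx -143.33$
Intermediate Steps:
$N{\left(k,X \right)} = 20$
$Z = \frac{65}{3}$ ($Z = - \frac{1}{3} + \left(2 + 20\right) = - \frac{1}{3} + 22 = \frac{65}{3} \approx 21.667$)
$w{\left(-5,6 \right)} \left(Z + 7\right) = - 5 \left(\frac{65}{3} + 7\right) = \left(-5\right) \frac{86}{3} = - \frac{430}{3}$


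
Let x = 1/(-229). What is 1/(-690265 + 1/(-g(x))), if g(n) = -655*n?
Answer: -655/452123804 ≈ -1.4487e-6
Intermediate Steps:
x = -1/229 ≈ -0.0043668
1/(-690265 + 1/(-g(x))) = 1/(-690265 + 1/(-(-655)*(-1)/229)) = 1/(-690265 + 1/(-1*655/229)) = 1/(-690265 + 1/(-655/229)) = 1/(-690265 - 229/655) = 1/(-452123804/655) = -655/452123804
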